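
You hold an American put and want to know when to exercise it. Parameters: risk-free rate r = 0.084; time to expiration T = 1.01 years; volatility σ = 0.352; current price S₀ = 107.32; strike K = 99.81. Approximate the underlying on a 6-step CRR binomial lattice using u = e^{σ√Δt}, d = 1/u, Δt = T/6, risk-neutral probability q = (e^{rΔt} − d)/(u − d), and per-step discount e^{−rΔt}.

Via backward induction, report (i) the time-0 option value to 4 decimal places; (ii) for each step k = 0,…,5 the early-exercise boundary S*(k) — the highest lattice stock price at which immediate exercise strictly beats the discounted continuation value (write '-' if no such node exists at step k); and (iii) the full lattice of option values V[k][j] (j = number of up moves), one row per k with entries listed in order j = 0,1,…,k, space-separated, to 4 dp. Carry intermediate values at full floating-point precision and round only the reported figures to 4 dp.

price = 8.1874
boundary = - - - 69.5854 80.3968 69.5854
tree:
8.1874
13.1419 3.7129
20.3698 6.6474 1.0312
30.2246 11.5832 2.1479 0.0000
39.5822 19.4132 4.4742 0.0000 0.0000
47.6814 30.2246 9.3198 0.0000 0.0000 0.0000
54.6914 39.5822 19.4132 0.0000 0.0000 0.0000 0.0000

Δt=0.16833  u=1.15537  d=0.86552  q=0.51309  discount=0.98596
step 6 (expiry): payoffs max(K−S,0) = 54.6914 39.5822 19.4132 0.0000 0.0000 0.0000 0.0000
step 5: (k=5,j=0): S=52.1286, (K−S)⁺=47.6814, hold=46.2800 ⇒ V=47.6814 exercise | (k=5,j=1): S=69.5854, (K−S)⁺=30.2246, hold=28.8232 ⇒ V=30.2246 exercise | (k=5,j=2): S=92.8880, (K−S)⁺=6.9220, hold=9.3198 ⇒ V=9.3198 continue | (k=5,j=3): S=123.9942, (K−S)⁺=0.0000, hold=0.0000 ⇒ V=0.0000 continue | (k=5,j=4): S=165.5172, (K−S)⁺=0.0000, hold=0.0000 ⇒ V=0.0000 continue | (k=5,j=5): S=220.9454, (K−S)⁺=0.0000, hold=0.0000 ⇒ V=0.0000 continue  boundary S*=69.5854
step 4: (k=4,j=0): S=60.2278, (K−S)⁺=39.5822, hold=38.1808 ⇒ V=39.5822 exercise | (k=4,j=1): S=80.3968, (K−S)⁺=19.4132, hold=19.2248 ⇒ V=19.4132 exercise | (k=4,j=2): S=107.3200, (K−S)⁺=0.0000, hold=4.4742 ⇒ V=4.4742 continue | (k=4,j=3): S=143.2592, (K−S)⁺=0.0000, hold=0.0000 ⇒ V=0.0000 continue | (k=4,j=4): S=191.2336, (K−S)⁺=0.0000, hold=0.0000 ⇒ V=0.0000 continue  boundary S*=80.3968
step 3: (k=3,j=0): S=69.5854, (K−S)⁺=30.2246, hold=28.8232 ⇒ V=30.2246 exercise | (k=3,j=1): S=92.8880, (K−S)⁺=6.9220, hold=11.5832 ⇒ V=11.5832 continue | (k=3,j=2): S=123.9942, (K−S)⁺=0.0000, hold=2.1479 ⇒ V=2.1479 continue | (k=3,j=3): S=165.5172, (K−S)⁺=0.0000, hold=0.0000 ⇒ V=0.0000 continue  boundary S*=69.5854
step 2: (k=2,j=0): S=80.3968, (K−S)⁺=19.4132, hold=20.3698 ⇒ V=20.3698 continue | (k=2,j=1): S=107.3200, (K−S)⁺=0.0000, hold=6.6474 ⇒ V=6.6474 continue | (k=2,j=2): S=143.2592, (K−S)⁺=0.0000, hold=1.0312 ⇒ V=1.0312 continue  boundary S*=-
step 1: (k=1,j=0): S=92.8880, (K−S)⁺=6.9220, hold=13.1419 ⇒ V=13.1419 continue | (k=1,j=1): S=123.9942, (K−S)⁺=0.0000, hold=3.7129 ⇒ V=3.7129 continue  boundary S*=-
step 0: (k=0,j=0): S=107.3200, (K−S)⁺=0.0000, hold=8.1874 ⇒ V=8.1874 continue  boundary S*=-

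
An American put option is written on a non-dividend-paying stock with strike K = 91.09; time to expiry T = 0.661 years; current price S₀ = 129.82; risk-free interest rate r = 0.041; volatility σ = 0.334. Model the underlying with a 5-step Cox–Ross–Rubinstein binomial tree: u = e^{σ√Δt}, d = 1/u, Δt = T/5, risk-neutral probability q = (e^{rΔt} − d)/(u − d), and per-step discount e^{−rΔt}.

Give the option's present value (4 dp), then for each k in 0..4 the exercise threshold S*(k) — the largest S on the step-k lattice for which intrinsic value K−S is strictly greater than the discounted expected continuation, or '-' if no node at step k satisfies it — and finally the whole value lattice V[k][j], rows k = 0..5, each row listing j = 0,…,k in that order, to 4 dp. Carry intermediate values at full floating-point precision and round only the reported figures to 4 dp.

price = 0.8471
boundary = - - - - 79.8690
tree:
0.8471
1.6193 0.0592
3.0914 0.1171 0.0000
5.8940 0.2318 0.0000 0.0000
11.2210 0.4588 0.0000 0.0000 0.0000
20.3545 0.9081 0.0000 0.0000 0.0000 0.0000

Δt=0.13220, u=1.12912, d=0.88564, q=0.49200, disc=e^(-rΔt)=0.99459
k=5 terminal: V=max(K-S,0) → 20.3545 0.9081 0.0000 0.0000 0.0000 0.0000
k=4: j=0 S=79.8690 intr=11.2210 cont=10.7286 V=11.2210[EX]; j=1 S=101.8263 intr=0.0000 cont=0.4588 V=0.4588[hold]; j=2 S=129.8200 intr=0.0000 cont=0.0000 V=0.0000[hold]; j=3 S=165.5096 intr=0.0000 cont=0.0000 V=0.0000[hold]; j=4 S=211.0108 intr=0.0000 cont=0.0000 V=0.0000[hold]  S*(4)=79.8690
k=3: j=0 S=90.1819 intr=0.9081 cont=5.8940 V=5.8940[hold]; j=1 S=114.9743 intr=0.0000 cont=0.2318 V=0.2318[hold]; j=2 S=146.5826 intr=0.0000 cont=0.0000 V=0.0000[hold]; j=3 S=186.8805 intr=0.0000 cont=0.0000 V=0.0000[hold]  S*(3)=-
k=2: j=0 S=101.8263 intr=0.0000 cont=3.0914 V=3.0914[hold]; j=1 S=129.8200 intr=0.0000 cont=0.1171 V=0.1171[hold]; j=2 S=165.5096 intr=0.0000 cont=0.0000 V=0.0000[hold]  S*(2)=-
k=1: j=0 S=114.9743 intr=0.0000 cont=1.6193 V=1.6193[hold]; j=1 S=146.5826 intr=0.0000 cont=0.0592 V=0.0592[hold]  S*(1)=-
k=0: j=0 S=129.8200 intr=0.0000 cont=0.8471 V=0.8471[hold]  S*(0)=-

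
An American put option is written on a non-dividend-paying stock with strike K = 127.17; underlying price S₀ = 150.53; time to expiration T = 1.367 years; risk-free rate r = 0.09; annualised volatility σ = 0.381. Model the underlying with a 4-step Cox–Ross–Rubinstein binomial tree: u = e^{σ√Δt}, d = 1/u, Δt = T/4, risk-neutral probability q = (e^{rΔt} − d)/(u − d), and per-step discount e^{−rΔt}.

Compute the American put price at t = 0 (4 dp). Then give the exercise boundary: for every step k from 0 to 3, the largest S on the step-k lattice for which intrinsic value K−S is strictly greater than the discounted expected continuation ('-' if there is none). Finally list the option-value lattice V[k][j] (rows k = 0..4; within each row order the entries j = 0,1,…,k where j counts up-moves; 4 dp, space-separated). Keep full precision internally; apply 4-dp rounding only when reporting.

Δt=0.34175, u=1.24948, d=0.80033, q=0.51409, disc=e^(-rΔt)=0.96971
k=4 terminal: V=max(K-S,0) → 65.4109 30.7511 0.0000 0.0000 0.0000
k=3: j=0 S=77.1670 intr=50.0030 cont=46.1511 V=50.0030[EX]; j=1 S=120.4738 intr=6.6962 cont=14.4897 V=14.4897[hold]; j=2 S=188.0848 intr=0.0000 cont=0.0000 V=0.0000[hold]; j=3 S=293.6396 intr=0.0000 cont=0.0000 V=0.0000[hold]  S*(3)=77.1670
k=2: j=0 S=96.4189 intr=30.7511 cont=30.7844 V=30.7844[hold]; j=1 S=150.5300 intr=0.0000 cont=6.8274 V=6.8274[hold]; j=2 S=235.0088 intr=0.0000 cont=0.0000 V=0.0000[hold]  S*(2)=-
k=1: j=0 S=120.4738 intr=6.6962 cont=17.9090 V=17.9090[hold]; j=1 S=188.0848 intr=0.0000 cont=3.2170 V=3.2170[hold]  S*(1)=-
k=0: j=0 S=150.5300 intr=0.0000 cont=10.0423 V=10.0423[hold]  S*(0)=-

price = 10.0423
boundary = - - - 77.1670
tree:
10.0423
17.9090 3.2170
30.7844 6.8274 0.0000
50.0030 14.4897 0.0000 0.0000
65.4109 30.7511 0.0000 0.0000 0.0000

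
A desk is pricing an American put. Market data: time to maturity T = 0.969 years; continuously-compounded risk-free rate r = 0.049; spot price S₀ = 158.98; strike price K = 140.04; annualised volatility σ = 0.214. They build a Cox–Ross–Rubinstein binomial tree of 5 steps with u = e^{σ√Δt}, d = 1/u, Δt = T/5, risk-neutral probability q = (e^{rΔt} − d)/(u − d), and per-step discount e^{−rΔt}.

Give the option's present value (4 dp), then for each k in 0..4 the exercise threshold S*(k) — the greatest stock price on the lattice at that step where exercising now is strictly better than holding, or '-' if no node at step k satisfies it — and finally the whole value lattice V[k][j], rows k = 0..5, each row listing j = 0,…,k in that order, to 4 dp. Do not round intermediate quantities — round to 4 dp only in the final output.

Δt=0.19380, u=1.09879, d=0.91009, q=0.52703, disc=e^(-rΔt)=0.99055
k=5 terminal: V=max(K-S,0) → 40.7807 20.2006 0.0000 0.0000 0.0000 0.0000
k=4: j=0 S=109.0650 intr=30.9750 cont=29.6515 V=30.9750[EX]; j=1 S=131.6782 intr=8.3618 cont=9.4640 V=9.4640[hold]; j=2 S=158.9800 intr=0.0000 cont=0.0000 V=0.0000[hold]; j=3 S=191.9425 intr=0.0000 cont=0.0000 V=0.0000[hold]; j=4 S=231.7393 intr=0.0000 cont=0.0000 V=0.0000[hold]  S*(4)=109.0650
k=3: j=0 S=119.8394 intr=20.2006 cont=19.4524 V=20.2006[EX]; j=1 S=144.6866 intr=0.0000 cont=4.4339 V=4.4339[hold]; j=2 S=174.6855 intr=0.0000 cont=0.0000 V=0.0000[hold]; j=3 S=210.9043 intr=0.0000 cont=0.0000 V=0.0000[hold]  S*(3)=119.8394
k=2: j=0 S=131.6782 intr=8.3618 cont=11.7787 V=11.7787[hold]; j=1 S=158.9800 intr=0.0000 cont=2.0773 V=2.0773[hold]; j=2 S=191.9425 intr=0.0000 cont=0.0000 V=0.0000[hold]  S*(2)=-
k=1: j=0 S=144.6866 intr=0.0000 cont=6.6027 V=6.6027[hold]; j=1 S=174.6855 intr=0.0000 cont=0.9732 V=0.9732[hold]  S*(1)=-
k=0: j=0 S=158.9800 intr=0.0000 cont=3.6014 V=3.6014[hold]  S*(0)=-

price = 3.6014
boundary = - - - 119.8394 109.0650
tree:
3.6014
6.6027 0.9732
11.7787 2.0773 0.0000
20.2006 4.4339 0.0000 0.0000
30.9750 9.4640 0.0000 0.0000 0.0000
40.7807 20.2006 0.0000 0.0000 0.0000 0.0000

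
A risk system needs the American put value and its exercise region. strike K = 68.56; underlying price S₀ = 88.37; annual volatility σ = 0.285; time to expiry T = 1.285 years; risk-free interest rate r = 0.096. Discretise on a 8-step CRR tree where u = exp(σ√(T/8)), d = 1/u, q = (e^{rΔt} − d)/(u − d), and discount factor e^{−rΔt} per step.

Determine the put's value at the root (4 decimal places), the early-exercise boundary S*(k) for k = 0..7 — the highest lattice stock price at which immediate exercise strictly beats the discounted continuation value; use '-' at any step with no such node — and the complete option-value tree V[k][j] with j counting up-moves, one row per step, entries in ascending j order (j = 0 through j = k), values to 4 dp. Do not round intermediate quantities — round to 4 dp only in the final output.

price = 1.4894
boundary = - - - - 55.9603 49.9199 55.9603 62.7316
tree:
1.4894
2.6522 0.5392
4.6087 1.0576 0.1119
7.7686 2.0426 0.2467 0.0000
12.5997 3.8662 0.5440 0.0000 0.0000
18.6401 7.1193 1.1992 0.0000 0.0000 0.0000
24.0285 12.5997 2.6438 0.0000 0.0000 0.0000 0.0000
28.8352 18.6401 5.8284 0.0000 0.0000 0.0000 0.0000 0.0000
33.1231 24.0285 12.5997 0.0000 0.0000 0.0000 0.0000 0.0000 0.0000

Δt=0.16062  u=1.12100  d=0.89206  q=0.53935  discount=0.98470
step 8 (expiry): payoffs max(K−S,0) = 33.1231 24.0285 12.5997 0.0000 0.0000 0.0000 0.0000 0.0000 0.0000
step 7: (k=7,j=0): S=39.7248, (K−S)⁺=28.8352, hold=27.7861 ⇒ V=28.8352 exercise | (k=7,j=1): S=49.9199, (K−S)⁺=18.6401, hold=17.5910 ⇒ V=18.6401 exercise | (k=7,j=2): S=62.7316, (K−S)⁺=5.8284, hold=5.7152 ⇒ V=5.8284 exercise | (k=7,j=3): S=78.8313, (K−S)⁺=0.0000, hold=0.0000 ⇒ V=0.0000 continue | (k=7,j=4): S=99.0629, (K−S)⁺=0.0000, hold=0.0000 ⇒ V=0.0000 continue | (k=7,j=5): S=124.4868, (K−S)⁺=0.0000, hold=0.0000 ⇒ V=0.0000 continue | (k=7,j=6): S=156.4356, (K−S)⁺=0.0000, hold=0.0000 ⇒ V=0.0000 continue | (k=7,j=7): S=196.5840, (K−S)⁺=0.0000, hold=0.0000 ⇒ V=0.0000 continue  boundary S*=62.7316
step 6: (k=6,j=0): S=44.5315, (K−S)⁺=24.0285, hold=22.9794 ⇒ V=24.0285 exercise | (k=6,j=1): S=55.9603, (K−S)⁺=12.5997, hold=11.5506 ⇒ V=12.5997 exercise | (k=6,j=2): S=70.3222, (K−S)⁺=0.0000, hold=2.6438 ⇒ V=2.6438 continue | (k=6,j=3): S=88.3700, (K−S)⁺=0.0000, hold=0.0000 ⇒ V=0.0000 continue | (k=6,j=4): S=111.0497, (K−S)⁺=0.0000, hold=0.0000 ⇒ V=0.0000 continue | (k=6,j=5): S=139.5499, (K−S)⁺=0.0000, hold=0.0000 ⇒ V=0.0000 continue | (k=6,j=6): S=175.3646, (K−S)⁺=0.0000, hold=0.0000 ⇒ V=0.0000 continue  boundary S*=55.9603
step 5: (k=5,j=0): S=49.9199, (K−S)⁺=18.6401, hold=17.5910 ⇒ V=18.6401 exercise | (k=5,j=1): S=62.7316, (K−S)⁺=5.8284, hold=7.1193 ⇒ V=7.1193 continue | (k=5,j=2): S=78.8313, (K−S)⁺=0.0000, hold=1.1992 ⇒ V=1.1992 continue | (k=5,j=3): S=99.0629, (K−S)⁺=0.0000, hold=0.0000 ⇒ V=0.0000 continue | (k=5,j=4): S=124.4868, (K−S)⁺=0.0000, hold=0.0000 ⇒ V=0.0000 continue | (k=5,j=5): S=156.4356, (K−S)⁺=0.0000, hold=0.0000 ⇒ V=0.0000 continue  boundary S*=49.9199
step 4: (k=4,j=0): S=55.9603, (K−S)⁺=12.5997, hold=12.2362 ⇒ V=12.5997 exercise | (k=4,j=1): S=70.3222, (K−S)⁺=0.0000, hold=3.8662 ⇒ V=3.8662 continue | (k=4,j=2): S=88.3700, (K−S)⁺=0.0000, hold=0.5440 ⇒ V=0.5440 continue | (k=4,j=3): S=111.0497, (K−S)⁺=0.0000, hold=0.0000 ⇒ V=0.0000 continue | (k=4,j=4): S=139.5499, (K−S)⁺=0.0000, hold=0.0000 ⇒ V=0.0000 continue  boundary S*=55.9603
step 3: (k=3,j=0): S=62.7316, (K−S)⁺=5.8284, hold=7.7686 ⇒ V=7.7686 continue | (k=3,j=1): S=78.8313, (K−S)⁺=0.0000, hold=2.0426 ⇒ V=2.0426 continue | (k=3,j=2): S=99.0629, (K−S)⁺=0.0000, hold=0.2467 ⇒ V=0.2467 continue | (k=3,j=3): S=124.4868, (K−S)⁺=0.0000, hold=0.0000 ⇒ V=0.0000 continue  boundary S*=-
step 2: (k=2,j=0): S=70.3222, (K−S)⁺=0.0000, hold=4.6087 ⇒ V=4.6087 continue | (k=2,j=1): S=88.3700, (K−S)⁺=0.0000, hold=1.0576 ⇒ V=1.0576 continue | (k=2,j=2): S=111.0497, (K−S)⁺=0.0000, hold=0.1119 ⇒ V=0.1119 continue  boundary S*=-
step 1: (k=1,j=0): S=78.8313, (K−S)⁺=0.0000, hold=2.6522 ⇒ V=2.6522 continue | (k=1,j=1): S=99.0629, (K−S)⁺=0.0000, hold=0.5392 ⇒ V=0.5392 continue  boundary S*=-
step 0: (k=0,j=0): S=88.3700, (K−S)⁺=0.0000, hold=1.4894 ⇒ V=1.4894 continue  boundary S*=-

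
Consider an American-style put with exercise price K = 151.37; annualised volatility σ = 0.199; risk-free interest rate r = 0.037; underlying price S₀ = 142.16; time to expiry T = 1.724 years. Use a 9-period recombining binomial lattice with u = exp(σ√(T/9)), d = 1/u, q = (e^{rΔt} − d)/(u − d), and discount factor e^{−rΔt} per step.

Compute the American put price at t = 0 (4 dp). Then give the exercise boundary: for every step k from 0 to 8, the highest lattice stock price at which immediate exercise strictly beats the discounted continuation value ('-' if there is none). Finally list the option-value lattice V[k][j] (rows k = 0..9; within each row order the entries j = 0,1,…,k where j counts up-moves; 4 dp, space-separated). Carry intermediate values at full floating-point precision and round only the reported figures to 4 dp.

price = 16.2102
boundary = - - 119.4336 109.4715 119.4336 109.4715 119.4336 130.3022 119.4336
tree:
16.2102
23.1205 10.0285
31.9364 15.2675 5.3109
41.8985 22.5010 8.7734 2.1750
51.0297 31.9364 14.0655 3.9894 0.5234
59.3992 41.8985 21.7138 7.1706 1.0960 0.0000
67.0706 51.0297 31.9364 12.5380 2.2949 0.0000 0.0000
74.1021 59.3992 41.8985 21.0678 4.8052 0.0000 0.0000 0.0000
80.5472 67.0706 51.0297 31.9364 10.0616 0.0000 0.0000 0.0000 0.0000
86.4546 74.1021 59.3992 41.8985 21.0678 0.0000 0.0000 0.0000 0.0000 0.0000

Δt=0.19156, u=1.09100, d=0.91659, q=0.51902, disc=e^(-rΔt)=0.99294
k=9 terminal: V=max(K-S,0) → 86.4546 74.1021 59.3992 41.8985 21.0678 0.0000 0.0000 0.0000 0.0000 0.0000
k=8: j=0 S=70.8228 intr=80.5472 cont=79.4781 V=80.5472[EX]; j=1 S=84.2994 intr=67.0706 cont=66.0016 V=67.0706[EX]; j=2 S=100.3403 intr=51.0297 cont=49.9607 V=51.0297[EX]; j=3 S=119.4336 intr=31.9364 cont=30.8674 V=31.9364[EX]; j=4 S=142.1600 intr=9.2100 cont=10.0616 V=10.0616[hold]; j=5 S=169.2109 intr=0.0000 cont=0.0000 V=0.0000[hold]; j=6 S=201.4093 intr=0.0000 cont=0.0000 V=0.0000[hold]; j=7 S=239.7345 intr=0.0000 cont=0.0000 V=0.0000[hold]; j=8 S=285.3524 intr=0.0000 cont=0.0000 V=0.0000[hold]  S*(8)=119.4336
k=7: j=0 S=77.2679 intr=74.1021 cont=73.0331 V=74.1021[EX]; j=1 S=91.9708 intr=59.3992 cont=58.3302 V=59.3992[EX]; j=2 S=109.4715 intr=41.8985 cont=40.8295 V=41.8985[EX]; j=3 S=130.3022 intr=21.0678 cont=20.4376 V=21.0678[EX]; j=4 S=155.0968 intr=0.0000 cont=4.8052 V=4.8052[hold]; j=5 S=184.6095 intr=0.0000 cont=0.0000 V=0.0000[hold]; j=6 S=219.7379 intr=0.0000 cont=0.0000 V=0.0000[hold]; j=7 S=261.5507 intr=0.0000 cont=0.0000 V=0.0000[hold]  S*(7)=130.3022
k=6: j=0 S=84.2994 intr=67.0706 cont=66.0016 V=67.0706[EX]; j=1 S=100.3403 intr=51.0297 cont=49.9607 V=51.0297[EX]; j=2 S=119.4336 intr=31.9364 cont=30.8674 V=31.9364[EX]; j=3 S=142.1600 intr=9.2100 cont=12.5380 V=12.5380[hold]; j=4 S=169.2109 intr=0.0000 cont=2.2949 V=2.2949[hold]; j=5 S=201.4093 intr=0.0000 cont=0.0000 V=0.0000[hold]; j=6 S=239.7345 intr=0.0000 cont=0.0000 V=0.0000[hold]  S*(6)=119.4336
k=5: j=0 S=91.9708 intr=59.3992 cont=58.3302 V=59.3992[EX]; j=1 S=109.4715 intr=41.8985 cont=40.8295 V=41.8985[EX]; j=2 S=130.3022 intr=21.0678 cont=21.7138 V=21.7138[hold]; j=3 S=155.0968 intr=0.0000 cont=7.1706 V=7.1706[hold]; j=4 S=184.6095 intr=0.0000 cont=1.0960 V=1.0960[hold]; j=5 S=219.7379 intr=0.0000 cont=0.0000 V=0.0000[hold]  S*(5)=109.4715
k=4: j=0 S=100.3403 intr=51.0297 cont=49.9607 V=51.0297[EX]; j=1 S=119.4336 intr=31.9364 cont=31.2003 V=31.9364[EX]; j=2 S=142.1600 intr=9.2100 cont=14.0655 V=14.0655[hold]; j=3 S=169.2109 intr=0.0000 cont=3.9894 V=3.9894[hold]; j=4 S=201.4093 intr=0.0000 cont=0.5234 V=0.5234[hold]  S*(4)=119.4336
k=3: j=0 S=109.4715 intr=41.8985 cont=40.8295 V=41.8985[EX]; j=1 S=130.3022 intr=21.0678 cont=22.5010 V=22.5010[hold]; j=2 S=155.0968 intr=0.0000 cont=8.7734 V=8.7734[hold]; j=3 S=184.6095 intr=0.0000 cont=2.1750 V=2.1750[hold]  S*(3)=109.4715
k=2: j=0 S=119.4336 intr=31.9364 cont=31.6060 V=31.9364[EX]; j=1 S=142.1600 intr=9.2100 cont=15.2675 V=15.2675[hold]; j=2 S=169.2109 intr=0.0000 cont=5.3109 V=5.3109[hold]  S*(2)=119.4336
k=1: j=0 S=130.3022 intr=21.0678 cont=23.1205 V=23.1205[hold]; j=1 S=155.0968 intr=0.0000 cont=10.0285 V=10.0285[hold]  S*(1)=-
k=0: j=0 S=142.1600 intr=9.2100 cont=16.2102 V=16.2102[hold]  S*(0)=-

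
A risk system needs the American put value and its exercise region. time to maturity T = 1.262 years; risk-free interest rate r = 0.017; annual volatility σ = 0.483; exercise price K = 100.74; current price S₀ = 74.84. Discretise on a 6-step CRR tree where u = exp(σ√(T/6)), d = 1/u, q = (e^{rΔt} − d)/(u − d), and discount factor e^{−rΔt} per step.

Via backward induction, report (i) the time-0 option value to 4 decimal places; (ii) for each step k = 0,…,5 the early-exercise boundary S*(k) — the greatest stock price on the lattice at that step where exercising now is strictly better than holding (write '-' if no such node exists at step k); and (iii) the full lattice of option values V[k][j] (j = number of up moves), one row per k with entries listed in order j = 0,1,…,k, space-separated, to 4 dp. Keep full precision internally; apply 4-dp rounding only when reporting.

Δt=0.21033  u=1.24796  d=0.80130  q=0.45287  discount=0.99643
step 6 (expiry): payoffs max(K−S,0) = 80.9284 69.8851 52.6860 25.9000 0.0000 0.0000 0.0000
step 5: (k=5,j=0): S=24.7242, (K−S)⁺=76.0158, hold=75.6562 ⇒ V=76.0158 exercise | (k=5,j=1): S=38.5059, (K−S)⁺=62.2341, hold=61.8746 ⇒ V=62.2341 exercise | (k=5,j=2): S=59.9696, (K−S)⁺=40.7704, hold=40.4108 ⇒ V=40.7704 exercise | (k=5,j=3): S=93.3977, (K−S)⁺=7.3423, hold=14.1202 ⇒ V=14.1202 continue | (k=5,j=4): S=145.4590, (K−S)⁺=0.0000, hold=0.0000 ⇒ V=0.0000 continue | (k=5,j=5): S=226.5402, (K−S)⁺=0.0000, hold=0.0000 ⇒ V=0.0000 continue  boundary S*=59.9696
step 4: (k=4,j=0): S=30.8549, (K−S)⁺=69.8851, hold=69.5255 ⇒ V=69.8851 exercise | (k=4,j=1): S=48.0540, (K−S)⁺=52.6860, hold=52.3265 ⇒ V=52.6860 exercise | (k=4,j=2): S=74.8400, (K−S)⁺=25.9000, hold=28.5989 ⇒ V=28.5989 continue | (k=4,j=3): S=116.5570, (K−S)⁺=0.0000, hold=7.6980 ⇒ V=7.6980 continue | (k=4,j=4): S=181.5277, (K−S)⁺=0.0000, hold=0.0000 ⇒ V=0.0000 continue  boundary S*=48.0540
step 3: (k=3,j=0): S=38.5059, (K−S)⁺=62.2341, hold=61.8746 ⇒ V=62.2341 exercise | (k=3,j=1): S=59.9696, (K−S)⁺=40.7704, hold=41.6287 ⇒ V=41.6287 continue | (k=3,j=2): S=93.3977, (K−S)⁺=7.3423, hold=19.0653 ⇒ V=19.0653 continue | (k=3,j=3): S=145.4590, (K−S)⁺=0.0000, hold=4.1968 ⇒ V=4.1968 continue  boundary S*=38.5059
step 2: (k=2,j=0): S=48.0540, (K−S)⁺=52.6860, hold=52.7138 ⇒ V=52.7138 continue | (k=2,j=1): S=74.8400, (K−S)⁺=25.9000, hold=31.2984 ⇒ V=31.2984 continue | (k=2,j=2): S=116.5570, (K−S)⁺=0.0000, hold=12.2879 ⇒ V=12.2879 continue  boundary S*=-
step 1: (k=1,j=0): S=59.9696, (K−S)⁺=40.7704, hold=42.8619 ⇒ V=42.8619 continue | (k=1,j=1): S=93.3977, (K−S)⁺=7.3423, hold=22.6082 ⇒ V=22.6082 continue  boundary S*=-
step 0: (k=0,j=0): S=74.8400, (K−S)⁺=25.9000, hold=33.5694 ⇒ V=33.5694 continue  boundary S*=-

price = 33.5694
boundary = - - - 38.5059 48.0540 59.9696
tree:
33.5694
42.8619 22.6082
52.7138 31.2984 12.2879
62.2341 41.6287 19.0653 4.1968
69.8851 52.6860 28.5989 7.6980 0.0000
76.0158 62.2341 40.7704 14.1202 0.0000 0.0000
80.9284 69.8851 52.6860 25.9000 0.0000 0.0000 0.0000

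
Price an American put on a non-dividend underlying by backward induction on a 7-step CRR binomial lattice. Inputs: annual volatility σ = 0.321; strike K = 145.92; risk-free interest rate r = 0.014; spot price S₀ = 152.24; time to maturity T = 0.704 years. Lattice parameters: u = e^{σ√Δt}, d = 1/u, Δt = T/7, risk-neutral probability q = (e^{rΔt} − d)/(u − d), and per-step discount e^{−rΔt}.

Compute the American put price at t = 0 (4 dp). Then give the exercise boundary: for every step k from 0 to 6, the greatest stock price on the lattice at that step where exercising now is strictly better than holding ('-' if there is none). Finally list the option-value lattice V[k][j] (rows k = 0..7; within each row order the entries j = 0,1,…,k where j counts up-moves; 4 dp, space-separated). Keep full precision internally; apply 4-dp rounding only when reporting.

Δt=0.10057  u=1.10716  d=0.90321  q=0.48148  discount=0.99859
step 7 (expiry): payoffs max(K−S,0) = 71.2658 54.4085 33.7448 8.4151 0.0000 0.0000 0.0000 0.0000
step 6: (k=6,j=0): S=82.6542, (K−S)⁺=63.2658, hold=63.0605 ⇒ V=63.2658 exercise | (k=6,j=1): S=101.3179, (K−S)⁺=44.6021, hold=44.3968 ⇒ V=44.6021 exercise | (k=6,j=2): S=124.1960, (K−S)⁺=21.7240, hold=21.5187 ⇒ V=21.7240 exercise | (k=6,j=3): S=152.2400, (K−S)⁺=0.0000, hold=4.3573 ⇒ V=4.3573 continue | (k=6,j=4): S=186.6165, (K−S)⁺=0.0000, hold=0.0000 ⇒ V=0.0000 continue | (k=6,j=5): S=228.7554, (K−S)⁺=0.0000, hold=0.0000 ⇒ V=0.0000 continue | (k=6,j=6): S=280.4094, (K−S)⁺=0.0000, hold=0.0000 ⇒ V=0.0000 continue  boundary S*=124.1960
step 5: (k=5,j=0): S=91.5115, (K−S)⁺=54.4085, hold=54.2032 ⇒ V=54.4085 exercise | (k=5,j=1): S=112.1752, (K−S)⁺=33.7448, hold=33.5395 ⇒ V=33.7448 exercise | (k=5,j=2): S=137.5049, (K−S)⁺=8.4151, hold=13.3435 ⇒ V=13.3435 continue | (k=5,j=3): S=168.5541, (K−S)⁺=0.0000, hold=2.2561 ⇒ V=2.2561 continue | (k=5,j=4): S=206.6144, (K−S)⁺=0.0000, hold=0.0000 ⇒ V=0.0000 continue | (k=5,j=5): S=253.2689, (K−S)⁺=0.0000, hold=0.0000 ⇒ V=0.0000 continue  boundary S*=112.1752
step 4: (k=4,j=0): S=101.3179, (K−S)⁺=44.6021, hold=44.3968 ⇒ V=44.6021 exercise | (k=4,j=1): S=124.1960, (K−S)⁺=21.7240, hold=23.8883 ⇒ V=23.8883 continue | (k=4,j=2): S=152.2400, (K−S)⁺=0.0000, hold=7.9939 ⇒ V=7.9939 continue | (k=4,j=3): S=186.6165, (K−S)⁺=0.0000, hold=1.1682 ⇒ V=1.1682 continue | (k=4,j=4): S=228.7554, (K−S)⁺=0.0000, hold=0.0000 ⇒ V=0.0000 continue  boundary S*=101.3179
step 3: (k=3,j=0): S=112.1752, (K−S)⁺=33.7448, hold=34.5801 ⇒ V=34.5801 continue | (k=3,j=1): S=137.5049, (K−S)⁺=8.4151, hold=16.2126 ⇒ V=16.2126 continue | (k=3,j=2): S=168.5541, (K−S)⁺=0.0000, hold=4.7008 ⇒ V=4.7008 continue | (k=3,j=3): S=206.6144, (K−S)⁺=0.0000, hold=0.6049 ⇒ V=0.6049 continue  boundary S*=-
step 2: (k=2,j=0): S=124.1960, (K−S)⁺=21.7240, hold=25.7003 ⇒ V=25.7003 continue | (k=2,j=1): S=152.2400, (K−S)⁺=0.0000, hold=10.6549 ⇒ V=10.6549 continue | (k=2,j=2): S=186.6165, (K−S)⁺=0.0000, hold=2.7249 ⇒ V=2.7249 continue  boundary S*=-
step 1: (k=1,j=0): S=137.5049, (K−S)⁺=8.4151, hold=18.4302 ⇒ V=18.4302 continue | (k=1,j=1): S=168.5541, (K−S)⁺=0.0000, hold=6.8271 ⇒ V=6.8271 continue  boundary S*=-
step 0: (k=0,j=0): S=152.2400, (K−S)⁺=0.0000, hold=12.8255 ⇒ V=12.8255 continue  boundary S*=-

price = 12.8255
boundary = - - - - 101.3179 112.1752 124.1960
tree:
12.8255
18.4302 6.8271
25.7003 10.6549 2.7249
34.5801 16.2126 4.7008 0.6049
44.6021 23.8883 7.9939 1.1682 0.0000
54.4085 33.7448 13.3435 2.2561 0.0000 0.0000
63.2658 44.6021 21.7240 4.3573 0.0000 0.0000 0.0000
71.2658 54.4085 33.7448 8.4151 0.0000 0.0000 0.0000 0.0000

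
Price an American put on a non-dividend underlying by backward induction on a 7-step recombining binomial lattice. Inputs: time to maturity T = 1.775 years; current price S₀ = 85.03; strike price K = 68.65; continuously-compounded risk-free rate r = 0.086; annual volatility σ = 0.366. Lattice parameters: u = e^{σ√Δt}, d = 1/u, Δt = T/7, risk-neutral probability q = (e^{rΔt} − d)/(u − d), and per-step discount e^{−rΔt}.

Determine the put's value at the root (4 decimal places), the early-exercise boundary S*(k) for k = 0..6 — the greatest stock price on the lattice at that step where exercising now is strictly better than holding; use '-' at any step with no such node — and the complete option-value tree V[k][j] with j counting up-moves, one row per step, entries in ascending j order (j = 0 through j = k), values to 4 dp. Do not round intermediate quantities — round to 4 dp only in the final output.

params: Δt=0.25357 u=1.20238 d=0.83168 q=0.51353 e^(-rΔt)=0.97843
t_7 payoffs: 45.2465 34.8151 19.7344 0.0000 0.0000 0.0000 0.0000 0.0000
t_6: node(6,0) S=28.1399 payoff=40.5101 vs cont=39.0292 → 40.5101 [stop]  node(6,1) S=40.6823 payoff=27.9677 vs cont=26.4868 → 27.9677 [stop]  node(6,2) S=58.8151 payoff=9.8349 vs cont=9.3931 → 9.8349 [stop]  node(6,3) S=85.0300 payoff=0.0000 vs cont=0.0000 → 0.0000 [wait]  node(6,4) S=122.9293 payoff=0.0000 vs cont=0.0000 → 0.0000 [wait]  node(6,5) S=177.7209 payoff=0.0000 vs cont=0.0000 → 0.0000 [wait]  node(6,6) S=256.9340 payoff=0.0000 vs cont=0.0000 → 0.0000 [wait]  ⇒ S*(6)=58.8151
t_5: node(5,0) S=33.8349 payoff=34.8151 vs cont=33.3343 → 34.8151 [stop]  node(5,1) S=48.9156 payoff=19.7344 vs cont=18.2535 → 19.7344 [stop]  node(5,2) S=70.7181 payoff=0.0000 vs cont=4.6812 → 4.6812 [wait]  node(5,3) S=102.2383 payoff=0.0000 vs cont=0.0000 → 0.0000 [wait]  node(5,4) S=147.8076 payoff=0.0000 vs cont=0.0000 → 0.0000 [wait]  node(5,5) S=213.6879 payoff=0.0000 vs cont=0.0000 → 0.0000 [wait]  ⇒ S*(5)=48.9156
t_4: node(4,0) S=40.6823 payoff=27.9677 vs cont=26.4868 → 27.9677 [stop]  node(4,1) S=58.8151 payoff=9.8349 vs cont=11.7452 → 11.7452 [wait]  node(4,2) S=85.0300 payoff=0.0000 vs cont=2.2281 → 2.2281 [wait]  node(4,3) S=122.9293 payoff=0.0000 vs cont=0.0000 → 0.0000 [wait]  node(4,4) S=177.7209 payoff=0.0000 vs cont=0.0000 → 0.0000 [wait]  ⇒ S*(4)=40.6823
t_3: node(3,0) S=48.9156 payoff=19.7344 vs cont=19.2134 → 19.7344 [stop]  node(3,1) S=70.7181 payoff=0.0000 vs cont=6.7100 → 6.7100 [wait]  node(3,2) S=102.2383 payoff=0.0000 vs cont=1.0605 → 1.0605 [wait]  node(3,3) S=147.8076 payoff=0.0000 vs cont=0.0000 → 0.0000 [wait]  ⇒ S*(3)=48.9156
t_2: node(2,0) S=58.8151 payoff=9.8349 vs cont=12.7646 → 12.7646 [wait]  node(2,1) S=85.0300 payoff=0.0000 vs cont=3.7267 → 3.7267 [wait]  node(2,2) S=122.9293 payoff=0.0000 vs cont=0.5048 → 0.5048 [wait]  ⇒ S*(2)=-
t_1: node(1,0) S=70.7181 payoff=0.0000 vs cont=7.9481 → 7.9481 [wait]  node(1,1) S=102.2383 payoff=0.0000 vs cont=2.0275 → 2.0275 [wait]  ⇒ S*(1)=-
t_0: node(0,0) S=85.0300 payoff=0.0000 vs cont=4.8018 → 4.8018 [wait]  ⇒ S*(0)=-

price = 4.8018
boundary = - - - 48.9156 40.6823 48.9156 58.8151
tree:
4.8018
7.9481 2.0275
12.7646 3.7267 0.5048
19.7344 6.7100 1.0605 0.0000
27.9677 11.7452 2.2281 0.0000 0.0000
34.8151 19.7344 4.6812 0.0000 0.0000 0.0000
40.5101 27.9677 9.8349 0.0000 0.0000 0.0000 0.0000
45.2465 34.8151 19.7344 0.0000 0.0000 0.0000 0.0000 0.0000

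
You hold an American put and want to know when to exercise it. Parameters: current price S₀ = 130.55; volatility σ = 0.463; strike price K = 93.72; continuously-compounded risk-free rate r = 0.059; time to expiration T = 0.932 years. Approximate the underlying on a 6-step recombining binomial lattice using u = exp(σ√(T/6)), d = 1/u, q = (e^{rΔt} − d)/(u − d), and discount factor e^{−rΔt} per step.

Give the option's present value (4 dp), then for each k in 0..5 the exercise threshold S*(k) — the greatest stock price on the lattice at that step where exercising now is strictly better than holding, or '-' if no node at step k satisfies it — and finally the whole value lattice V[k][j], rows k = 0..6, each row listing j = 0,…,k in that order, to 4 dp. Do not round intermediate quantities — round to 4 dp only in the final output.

Δt=0.15533, u=1.20019, d=0.83320, q=0.47959, disc=e^(-rΔt)=0.99088
k=6 terminal: V=max(K-S,0) → 50.0404 30.8015 3.0889 0.0000 0.0000 0.0000 0.0000
k=5: j=0 S=52.4238 intr=41.2962 cont=40.4412 V=41.2962[EX]; j=1 S=75.5141 intr=18.2059 cont=17.3510 V=18.2059[EX]; j=2 S=108.7745 intr=0.0000 cont=1.5928 V=1.5928[hold]; j=3 S=156.6847 intr=0.0000 cont=0.0000 V=0.0000[hold]; j=4 S=225.6971 intr=0.0000 cont=0.0000 V=0.0000[hold]; j=5 S=325.1063 intr=0.0000 cont=0.0000 V=0.0000[hold]  S*(5)=75.5141
k=4: j=0 S=62.9185 intr=30.8015 cont=29.9466 V=30.8015[EX]; j=1 S=90.6311 intr=3.0889 cont=10.1450 V=10.1450[hold]; j=2 S=130.5500 intr=0.0000 cont=0.8213 V=0.8213[hold]; j=3 S=188.0513 intr=0.0000 cont=0.0000 V=0.0000[hold]; j=4 S=270.8792 intr=0.0000 cont=0.0000 V=0.0000[hold]  S*(4)=62.9185
k=3: j=0 S=75.5141 intr=18.2059 cont=20.7042 V=20.7042[hold]; j=1 S=108.7745 intr=0.0000 cont=5.6217 V=5.6217[hold]; j=2 S=156.6847 intr=0.0000 cont=0.4235 V=0.4235[hold]; j=3 S=225.6971 intr=0.0000 cont=0.0000 V=0.0000[hold]  S*(3)=-
k=2: j=0 S=90.6311 intr=3.0889 cont=13.3478 V=13.3478[hold]; j=1 S=130.5500 intr=0.0000 cont=3.1001 V=3.1001[hold]; j=2 S=188.0513 intr=0.0000 cont=0.2184 V=0.2184[hold]  S*(2)=-
k=1: j=0 S=108.7745 intr=0.0000 cont=8.3561 V=8.3561[hold]; j=1 S=156.6847 intr=0.0000 cont=1.7024 V=1.7024[hold]  S*(1)=-
k=0: j=0 S=130.5500 intr=0.0000 cont=5.1179 V=5.1179[hold]  S*(0)=-

price = 5.1179
boundary = - - - - 62.9185 75.5141
tree:
5.1179
8.3561 1.7024
13.3478 3.1001 0.2184
20.7042 5.6217 0.4235 0.0000
30.8015 10.1450 0.8213 0.0000 0.0000
41.2962 18.2059 1.5928 0.0000 0.0000 0.0000
50.0404 30.8015 3.0889 0.0000 0.0000 0.0000 0.0000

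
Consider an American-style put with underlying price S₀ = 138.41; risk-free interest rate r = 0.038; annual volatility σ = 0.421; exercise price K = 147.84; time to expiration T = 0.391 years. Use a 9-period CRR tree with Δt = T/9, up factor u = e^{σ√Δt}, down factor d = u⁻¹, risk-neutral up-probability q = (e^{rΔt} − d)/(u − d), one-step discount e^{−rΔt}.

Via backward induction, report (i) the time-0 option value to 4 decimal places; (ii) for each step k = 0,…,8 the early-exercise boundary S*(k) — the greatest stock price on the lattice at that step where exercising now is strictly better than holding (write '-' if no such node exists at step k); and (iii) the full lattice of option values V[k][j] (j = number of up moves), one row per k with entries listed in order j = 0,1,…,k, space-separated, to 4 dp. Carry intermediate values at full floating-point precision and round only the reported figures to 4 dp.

params: Δt=0.04344 u=1.09172 d=0.91599 q=0.48748 e^(-rΔt)=0.99835
t_9 payoffs: 85.0079 72.9540 58.5876 41.4652 21.0579 0.0000 0.0000 0.0000 0.0000 0.0000
t_8: node(8,0) S=68.5948 payoff=79.2452 vs cont=79.0013 → 79.2452 [stop]  node(8,1) S=81.7542 payoff=66.0858 vs cont=65.8419 → 66.0858 [stop]  node(8,2) S=97.4382 payoff=50.4018 vs cont=50.1579 → 50.4018 [stop]  node(8,3) S=116.1311 payoff=31.7089 vs cont=31.4651 → 31.7089 [stop]  node(8,4) S=138.4100 payoff=9.4300 vs cont=10.7748 → 10.7748 [wait]  node(8,5) S=164.9630 payoff=0.0000 vs cont=0.0000 → 0.0000 [wait]  node(8,6) S=196.6100 payoff=0.0000 vs cont=0.0000 → 0.0000 [wait]  node(8,7) S=234.3282 payoff=0.0000 vs cont=0.0000 → 0.0000 [wait]  node(8,8) S=279.2825 payoff=0.0000 vs cont=0.0000 → 0.0000 [wait]  ⇒ S*(8)=116.1311
t_7: node(7,0) S=74.8860 payoff=72.9540 vs cont=72.7101 → 72.9540 [stop]  node(7,1) S=89.2524 payoff=58.5876 vs cont=58.3437 → 58.5876 [stop]  node(7,2) S=106.3748 payoff=41.4652 vs cont=41.2213 → 41.4652 [stop]  node(7,3) S=126.7821 payoff=21.0579 vs cont=21.4685 → 21.4685 [wait]  node(7,4) S=151.1044 payoff=0.0000 vs cont=5.5132 → 5.5132 [wait]  node(7,5) S=180.0927 payoff=0.0000 vs cont=0.0000 → 0.0000 [wait]  node(7,6) S=214.6422 payoff=0.0000 vs cont=0.0000 → 0.0000 [wait]  node(7,7) S=255.8198 payoff=0.0000 vs cont=0.0000 → 0.0000 [wait]  ⇒ S*(7)=106.3748
t_6: node(6,0) S=81.7542 payoff=66.0858 vs cont=65.8419 → 66.0858 [stop]  node(6,1) S=97.4382 payoff=50.4018 vs cont=50.1579 → 50.4018 [stop]  node(6,2) S=116.1311 payoff=31.7089 vs cont=31.6649 → 31.7089 [stop]  node(6,3) S=138.4100 payoff=9.4300 vs cont=13.6681 → 13.6681 [wait]  node(6,4) S=164.9630 payoff=0.0000 vs cont=2.8210 → 2.8210 [wait]  node(6,5) S=196.6100 payoff=0.0000 vs cont=0.0000 → 0.0000 [wait]  node(6,6) S=234.3282 payoff=0.0000 vs cont=0.0000 → 0.0000 [wait]  ⇒ S*(6)=116.1311
t_5: node(5,0) S=89.2524 payoff=58.5876 vs cont=58.3437 → 58.5876 [stop]  node(5,1) S=106.3748 payoff=41.4652 vs cont=41.2213 → 41.4652 [stop]  node(5,2) S=126.7821 payoff=21.0579 vs cont=22.8766 → 22.8766 [wait]  node(5,3) S=151.1044 payoff=0.0000 vs cont=8.3665 → 8.3665 [wait]  node(5,4) S=180.0927 payoff=0.0000 vs cont=1.4434 → 1.4434 [wait]  node(5,5) S=214.6422 payoff=0.0000 vs cont=0.0000 → 0.0000 [wait]  ⇒ S*(5)=106.3748
t_4: node(4,0) S=97.4382 payoff=50.4018 vs cont=50.1579 → 50.4018 [stop]  node(4,1) S=116.1311 payoff=31.7089 vs cont=32.3502 → 32.3502 [wait]  node(4,2) S=138.4100 payoff=9.4300 vs cont=15.7772 → 15.7772 [wait]  node(4,3) S=164.9630 payoff=0.0000 vs cont=4.9834 → 4.9834 [wait]  node(4,4) S=196.6100 payoff=0.0000 vs cont=0.7386 → 0.7386 [wait]  ⇒ S*(4)=97.4382
t_3: node(3,0) S=106.3748 payoff=41.4652 vs cont=41.5334 → 41.5334 [wait]  node(3,1) S=126.7821 payoff=21.0579 vs cont=24.2311 → 24.2311 [wait]  node(3,2) S=151.1044 payoff=0.0000 vs cont=10.4981 → 10.4981 [wait]  node(3,3) S=180.0927 payoff=0.0000 vs cont=2.9093 → 2.9093 [wait]  ⇒ S*(3)=-
t_2: node(2,0) S=116.1311 payoff=31.7089 vs cont=33.0443 → 33.0443 [wait]  node(2,1) S=138.4100 payoff=9.4300 vs cont=17.5076 → 17.5076 [wait]  node(2,2) S=164.9630 payoff=0.0000 vs cont=6.7875 → 6.7875 [wait]  ⇒ S*(2)=-
t_1: node(1,0) S=126.7821 payoff=21.0579 vs cont=25.4285 → 25.4285 [wait]  node(1,1) S=151.1044 payoff=0.0000 vs cont=12.2616 → 12.2616 [wait]  ⇒ S*(1)=-
t_0: node(0,0) S=138.4100 payoff=9.4300 vs cont=18.9785 → 18.9785 [wait]  ⇒ S*(0)=-

price = 18.9785
boundary = - - - - 97.4382 106.3748 116.1311 106.3748 116.1311
tree:
18.9785
25.4285 12.2616
33.0443 17.5076 6.7875
41.5334 24.2311 10.4981 2.9093
50.4018 32.3502 15.7772 4.9834 0.7386
58.5876 41.4652 22.8766 8.3665 1.4434 0.0000
66.0858 50.4018 31.7089 13.6681 2.8210 0.0000 0.0000
72.9540 58.5876 41.4652 21.4685 5.5132 0.0000 0.0000 0.0000
79.2452 66.0858 50.4018 31.7089 10.7748 0.0000 0.0000 0.0000 0.0000
85.0079 72.9540 58.5876 41.4652 21.0579 0.0000 0.0000 0.0000 0.0000 0.0000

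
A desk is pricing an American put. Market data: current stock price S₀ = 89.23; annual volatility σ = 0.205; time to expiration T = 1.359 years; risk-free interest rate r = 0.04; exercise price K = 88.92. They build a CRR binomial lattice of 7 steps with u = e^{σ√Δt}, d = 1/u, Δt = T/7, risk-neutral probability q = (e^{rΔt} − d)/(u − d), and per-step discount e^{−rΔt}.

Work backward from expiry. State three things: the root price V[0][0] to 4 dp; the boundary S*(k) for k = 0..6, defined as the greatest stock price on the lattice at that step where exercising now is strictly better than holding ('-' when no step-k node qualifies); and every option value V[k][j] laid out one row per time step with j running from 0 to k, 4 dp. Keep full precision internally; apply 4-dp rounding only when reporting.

price = 6.6760
boundary = - - - 68.0497 74.4825 68.0497 74.4825
tree:
6.6760
10.1123 3.6108
14.8102 5.9364 1.5226
20.8703 9.4499 2.7890 0.3790
26.7476 14.4375 4.9974 0.7965 0.0000
32.1172 20.8703 8.6864 1.6742 0.0000 0.0000
37.0231 26.7476 14.4375 3.5190 0.0000 0.0000 0.0000
41.5053 32.1172 20.8703 7.3965 0.0000 0.0000 0.0000 0.0000

params: Δt=0.19414 u=1.09453 d=0.91363 q=0.52053 e^(-rΔt)=0.99226
t_7 payoffs: 41.5053 32.1172 20.8703 7.3965 0.0000 0.0000 0.0000 0.0000
t_6: node(6,0) S=51.8969 payoff=37.0231 vs cont=36.3352 → 37.0231 [stop]  node(6,1) S=62.1724 payoff=26.7476 vs cont=26.0597 → 26.7476 [stop]  node(6,2) S=74.4825 payoff=14.4375 vs cont=13.7496 → 14.4375 [stop]  node(6,3) S=89.2300 payoff=0.0000 vs cont=3.5190 → 3.5190 [wait]  node(6,4) S=106.8975 payoff=0.0000 vs cont=0.0000 → 0.0000 [wait]  node(6,5) S=128.0631 payoff=0.0000 vs cont=0.0000 → 0.0000 [wait]  node(6,6) S=153.4194 payoff=0.0000 vs cont=0.0000 → 0.0000 [wait]  ⇒ S*(6)=74.4825
t_5: node(5,0) S=56.8028 payoff=32.1172 vs cont=31.4294 → 32.1172 [stop]  node(5,1) S=68.0497 payoff=20.8703 vs cont=20.1825 → 20.8703 [stop]  node(5,2) S=81.5235 payoff=7.3965 vs cont=8.6864 → 8.6864 [wait]  node(5,3) S=97.6650 payoff=0.0000 vs cont=1.6742 → 1.6742 [wait]  node(5,4) S=117.0026 payoff=0.0000 vs cont=0.0000 → 0.0000 [wait]  node(5,5) S=140.1690 payoff=0.0000 vs cont=0.0000 → 0.0000 [wait]  ⇒ S*(5)=68.0497
t_4: node(4,0) S=62.1724 payoff=26.7476 vs cont=26.0597 → 26.7476 [stop]  node(4,1) S=74.4825 payoff=14.4375 vs cont=14.4158 → 14.4375 [stop]  node(4,2) S=89.2300 payoff=0.0000 vs cont=4.9974 → 4.9974 [wait]  node(4,3) S=106.8975 payoff=0.0000 vs cont=0.7965 → 0.7965 [wait]  node(4,4) S=128.0631 payoff=0.0000 vs cont=0.0000 → 0.0000 [wait]  ⇒ S*(4)=74.4825
t_3: node(3,0) S=68.0497 payoff=20.8703 vs cont=20.1825 → 20.8703 [stop]  node(3,1) S=81.5235 payoff=7.3965 vs cont=9.4499 → 9.4499 [wait]  node(3,2) S=97.6650 payoff=0.0000 vs cont=2.7890 → 2.7890 [wait]  node(3,3) S=117.0026 payoff=0.0000 vs cont=0.3790 → 0.3790 [wait]  ⇒ S*(3)=68.0497
t_2: node(2,0) S=74.4825 payoff=14.4375 vs cont=14.8102 → 14.8102 [wait]  node(2,1) S=89.2300 payoff=0.0000 vs cont=5.9364 → 5.9364 [wait]  node(2,2) S=106.8975 payoff=0.0000 vs cont=1.5226 → 1.5226 [wait]  ⇒ S*(2)=-
t_1: node(1,0) S=81.5235 payoff=7.3965 vs cont=10.1123 → 10.1123 [wait]  node(1,1) S=97.6650 payoff=0.0000 vs cont=3.6108 → 3.6108 [wait]  ⇒ S*(1)=-
t_0: node(0,0) S=89.2300 payoff=0.0000 vs cont=6.6760 → 6.6760 [wait]  ⇒ S*(0)=-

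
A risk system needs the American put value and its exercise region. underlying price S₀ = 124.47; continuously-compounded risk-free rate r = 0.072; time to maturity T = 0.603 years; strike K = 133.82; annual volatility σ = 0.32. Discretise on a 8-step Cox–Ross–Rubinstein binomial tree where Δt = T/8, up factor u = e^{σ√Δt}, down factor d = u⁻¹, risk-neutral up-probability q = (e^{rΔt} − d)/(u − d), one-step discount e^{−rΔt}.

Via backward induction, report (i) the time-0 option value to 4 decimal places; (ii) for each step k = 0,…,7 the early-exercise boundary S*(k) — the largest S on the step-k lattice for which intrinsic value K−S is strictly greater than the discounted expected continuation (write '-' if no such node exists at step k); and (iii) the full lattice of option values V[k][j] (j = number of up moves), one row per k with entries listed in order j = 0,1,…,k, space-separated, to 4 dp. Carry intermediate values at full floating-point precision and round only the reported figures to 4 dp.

price = 15.6498
boundary = - - 104.4132 95.6314 104.4132 95.6314 104.4132 114.0014
tree:
15.6498
21.8079 9.8762
29.4068 14.7104 5.3183
38.1886 21.2020 8.6052 2.2042
46.2317 29.4068 13.5134 3.9622 0.5318
53.5984 38.1886 20.4309 6.9844 1.0890 0.0000
60.3455 46.2317 29.4068 11.9902 2.2299 0.0000 0.0000
66.5251 53.5984 38.1886 19.8186 4.5662 0.0000 0.0000 0.0000
72.1850 60.3455 46.2317 29.4068 9.3500 0.0000 0.0000 0.0000 0.0000

Δt=0.07537, u=1.09183, d=0.91589, q=0.50898, disc=e^(-rΔt)=0.99459
k=8 terminal: V=max(K-S,0) → 72.1850 60.3455 46.2317 29.4068 9.3500 0.0000 0.0000 0.0000 0.0000
k=7: j=0 S=67.2949 intr=66.5251 cont=65.8009 V=66.5251[EX]; j=1 S=80.2216 intr=53.5984 cont=52.8741 V=53.5984[EX]; j=2 S=95.6314 intr=38.1886 cont=37.4643 V=38.1886[EX]; j=3 S=114.0014 intr=19.8186 cont=19.0944 V=19.8186[EX]; j=4 S=135.9000 intr=0.0000 cont=4.5662 V=4.5662[hold]; j=5 S=162.0051 intr=0.0000 cont=0.0000 V=0.0000[hold]; j=6 S=193.1248 intr=0.0000 cont=0.0000 V=0.0000[hold]; j=7 S=230.2224 intr=0.0000 cont=0.0000 V=0.0000[hold]  S*(7)=114.0014
k=6: j=0 S=73.4745 intr=60.3455 cont=59.6212 V=60.3455[EX]; j=1 S=87.5883 intr=46.2317 cont=45.5075 V=46.2317[EX]; j=2 S=104.4132 intr=29.4068 cont=28.6826 V=29.4068[EX]; j=3 S=124.4700 intr=9.3500 cont=11.9902 V=11.9902[hold]; j=4 S=148.3796 intr=0.0000 cont=2.2299 V=2.2299[hold]; j=5 S=176.8819 intr=0.0000 cont=0.0000 V=0.0000[hold]; j=6 S=210.8593 intr=0.0000 cont=0.0000 V=0.0000[hold]  S*(6)=104.4132
k=5: j=0 S=80.2216 intr=53.5984 cont=52.8741 V=53.5984[EX]; j=1 S=95.6314 intr=38.1886 cont=37.4643 V=38.1886[EX]; j=2 S=114.0014 intr=19.8186 cont=20.4309 V=20.4309[hold]; j=3 S=135.9000 intr=0.0000 cont=6.9844 V=6.9844[hold]; j=4 S=162.0051 intr=0.0000 cont=1.0890 V=1.0890[hold]; j=5 S=193.1248 intr=0.0000 cont=0.0000 V=0.0000[hold]  S*(5)=95.6314
k=4: j=0 S=87.5883 intr=46.2317 cont=45.5075 V=46.2317[EX]; j=1 S=104.4132 intr=29.4068 cont=28.9925 V=29.4068[EX]; j=2 S=124.4700 intr=9.3500 cont=13.5134 V=13.5134[hold]; j=3 S=148.3796 intr=0.0000 cont=3.9622 V=3.9622[hold]; j=4 S=176.8819 intr=0.0000 cont=0.5318 V=0.5318[hold]  S*(4)=104.4132
k=3: j=0 S=95.6314 intr=38.1886 cont=37.4643 V=38.1886[EX]; j=1 S=114.0014 intr=19.8186 cont=21.2020 V=21.2020[hold]; j=2 S=135.9000 intr=0.0000 cont=8.6052 V=8.6052[hold]; j=3 S=162.0051 intr=0.0000 cont=2.2042 V=2.2042[hold]  S*(3)=95.6314
k=2: j=0 S=104.4132 intr=29.4068 cont=29.3828 V=29.4068[EX]; j=1 S=124.4700 intr=9.3500 cont=14.7104 V=14.7104[hold]; j=2 S=148.3796 intr=0.0000 cont=5.3183 V=5.3183[hold]  S*(2)=104.4132
k=1: j=0 S=114.0014 intr=19.8186 cont=21.8079 V=21.8079[hold]; j=1 S=135.9000 intr=0.0000 cont=9.8762 V=9.8762[hold]  S*(1)=-
k=0: j=0 S=124.4700 intr=9.3500 cont=15.6498 V=15.6498[hold]  S*(0)=-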